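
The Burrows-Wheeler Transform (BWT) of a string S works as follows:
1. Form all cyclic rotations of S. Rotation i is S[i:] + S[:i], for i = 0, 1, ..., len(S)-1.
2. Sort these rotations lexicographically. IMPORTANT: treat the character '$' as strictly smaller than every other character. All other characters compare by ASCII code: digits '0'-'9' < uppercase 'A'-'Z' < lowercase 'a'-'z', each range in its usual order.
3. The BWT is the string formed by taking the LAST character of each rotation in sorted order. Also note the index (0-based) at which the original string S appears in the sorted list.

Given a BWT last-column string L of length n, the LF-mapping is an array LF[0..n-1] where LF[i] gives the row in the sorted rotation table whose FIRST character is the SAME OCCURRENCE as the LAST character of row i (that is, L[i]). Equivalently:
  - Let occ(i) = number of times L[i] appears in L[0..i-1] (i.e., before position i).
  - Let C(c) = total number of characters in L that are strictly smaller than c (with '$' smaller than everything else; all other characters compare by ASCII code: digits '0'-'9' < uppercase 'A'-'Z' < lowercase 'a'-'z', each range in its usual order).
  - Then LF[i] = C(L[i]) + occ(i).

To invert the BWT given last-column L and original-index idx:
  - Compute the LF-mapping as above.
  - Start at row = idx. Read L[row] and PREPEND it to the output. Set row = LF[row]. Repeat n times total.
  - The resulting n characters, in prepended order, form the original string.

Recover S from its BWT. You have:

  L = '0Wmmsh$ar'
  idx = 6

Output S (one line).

LF mapping: 1 2 5 6 8 4 0 3 7
Walk LF starting at row 6, prepending L[row]:
  step 1: row=6, L[6]='$', prepend. Next row=LF[6]=0
  step 2: row=0, L[0]='0', prepend. Next row=LF[0]=1
  step 3: row=1, L[1]='W', prepend. Next row=LF[1]=2
  step 4: row=2, L[2]='m', prepend. Next row=LF[2]=5
  step 5: row=5, L[5]='h', prepend. Next row=LF[5]=4
  step 6: row=4, L[4]='s', prepend. Next row=LF[4]=8
  step 7: row=8, L[8]='r', prepend. Next row=LF[8]=7
  step 8: row=7, L[7]='a', prepend. Next row=LF[7]=3
  step 9: row=3, L[3]='m', prepend. Next row=LF[3]=6
Reversed output: marshmW0$

Answer: marshmW0$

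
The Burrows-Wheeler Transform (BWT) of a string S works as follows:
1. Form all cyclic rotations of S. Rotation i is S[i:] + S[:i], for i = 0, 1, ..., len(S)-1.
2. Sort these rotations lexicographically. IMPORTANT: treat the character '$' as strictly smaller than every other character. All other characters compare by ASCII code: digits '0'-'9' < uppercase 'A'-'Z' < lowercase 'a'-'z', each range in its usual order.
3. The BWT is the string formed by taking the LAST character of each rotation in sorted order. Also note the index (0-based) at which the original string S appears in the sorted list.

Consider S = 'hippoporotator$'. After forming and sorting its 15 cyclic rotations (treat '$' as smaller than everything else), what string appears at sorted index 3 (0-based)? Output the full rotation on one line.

All 15 rotations (rotation i = S[i:]+S[:i]):
  rot[0] = hippoporotator$
  rot[1] = ippoporotator$h
  rot[2] = ppoporotator$hi
  rot[3] = poporotator$hip
  rot[4] = oporotator$hipp
  rot[5] = porotator$hippo
  rot[6] = orotator$hippop
  rot[7] = rotator$hippopo
  rot[8] = otator$hippopor
  rot[9] = tator$hippoporo
  rot[10] = ator$hippoporot
  rot[11] = tor$hippoporota
  rot[12] = or$hippoporotat
  rot[13] = r$hippoporotato
  rot[14] = $hippoporotator
Sorted (with $ < everything):
  sorted[0] = $hippoporotator
  sorted[1] = ator$hippoporot
  sorted[2] = hippoporotator$
  sorted[3] = ippoporotator$h
  sorted[4] = oporotator$hipp
  sorted[5] = or$hippoporotat
  sorted[6] = orotator$hippop
  sorted[7] = otator$hippopor
  sorted[8] = poporotator$hip
  sorted[9] = porotator$hippo
  sorted[10] = ppoporotator$hi
  sorted[11] = r$hippoporotato
  sorted[12] = rotator$hippopo
  sorted[13] = tator$hippoporo
  sorted[14] = tor$hippoporota
sorted[3] = ippoporotator$h

Answer: ippoporotator$h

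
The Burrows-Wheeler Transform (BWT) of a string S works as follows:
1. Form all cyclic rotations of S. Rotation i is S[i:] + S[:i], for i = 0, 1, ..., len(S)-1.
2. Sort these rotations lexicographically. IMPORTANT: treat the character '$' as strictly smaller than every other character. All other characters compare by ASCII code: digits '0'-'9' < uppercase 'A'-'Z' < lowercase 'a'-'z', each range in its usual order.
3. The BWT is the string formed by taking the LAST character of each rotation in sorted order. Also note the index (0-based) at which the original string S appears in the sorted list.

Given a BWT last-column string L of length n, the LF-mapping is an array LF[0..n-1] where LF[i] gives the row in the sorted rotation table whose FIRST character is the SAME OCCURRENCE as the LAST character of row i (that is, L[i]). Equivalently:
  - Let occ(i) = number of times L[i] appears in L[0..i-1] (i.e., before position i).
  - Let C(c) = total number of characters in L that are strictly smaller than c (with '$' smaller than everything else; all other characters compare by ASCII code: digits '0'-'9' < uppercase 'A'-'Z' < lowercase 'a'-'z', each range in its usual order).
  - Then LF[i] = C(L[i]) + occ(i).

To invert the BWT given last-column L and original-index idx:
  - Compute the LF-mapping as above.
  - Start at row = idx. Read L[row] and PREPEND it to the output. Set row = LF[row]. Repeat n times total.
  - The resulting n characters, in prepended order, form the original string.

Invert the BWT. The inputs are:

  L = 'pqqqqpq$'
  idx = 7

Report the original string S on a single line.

Answer: qqqpqqp$

Derivation:
LF mapping: 1 3 4 5 6 2 7 0
Walk LF starting at row 7, prepending L[row]:
  step 1: row=7, L[7]='$', prepend. Next row=LF[7]=0
  step 2: row=0, L[0]='p', prepend. Next row=LF[0]=1
  step 3: row=1, L[1]='q', prepend. Next row=LF[1]=3
  step 4: row=3, L[3]='q', prepend. Next row=LF[3]=5
  step 5: row=5, L[5]='p', prepend. Next row=LF[5]=2
  step 6: row=2, L[2]='q', prepend. Next row=LF[2]=4
  step 7: row=4, L[4]='q', prepend. Next row=LF[4]=6
  step 8: row=6, L[6]='q', prepend. Next row=LF[6]=7
Reversed output: qqqpqqp$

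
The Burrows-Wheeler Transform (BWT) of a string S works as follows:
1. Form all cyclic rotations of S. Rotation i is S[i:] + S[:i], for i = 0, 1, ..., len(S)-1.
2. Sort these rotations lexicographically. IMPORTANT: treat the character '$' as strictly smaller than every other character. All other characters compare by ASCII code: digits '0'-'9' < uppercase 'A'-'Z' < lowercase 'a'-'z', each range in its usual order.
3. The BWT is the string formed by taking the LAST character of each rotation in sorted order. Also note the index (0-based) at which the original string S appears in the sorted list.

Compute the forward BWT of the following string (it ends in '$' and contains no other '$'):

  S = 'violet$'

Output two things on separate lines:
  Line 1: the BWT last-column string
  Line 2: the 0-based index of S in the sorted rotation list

Answer: tlvoie$
6

Derivation:
All 7 rotations (rotation i = S[i:]+S[:i]):
  rot[0] = violet$
  rot[1] = iolet$v
  rot[2] = olet$vi
  rot[3] = let$vio
  rot[4] = et$viol
  rot[5] = t$viole
  rot[6] = $violet
Sorted (with $ < everything):
  sorted[0] = $violet  (last char: 't')
  sorted[1] = et$viol  (last char: 'l')
  sorted[2] = iolet$v  (last char: 'v')
  sorted[3] = let$vio  (last char: 'o')
  sorted[4] = olet$vi  (last char: 'i')
  sorted[5] = t$viole  (last char: 'e')
  sorted[6] = violet$  (last char: '$')
Last column: tlvoie$
Original string S is at sorted index 6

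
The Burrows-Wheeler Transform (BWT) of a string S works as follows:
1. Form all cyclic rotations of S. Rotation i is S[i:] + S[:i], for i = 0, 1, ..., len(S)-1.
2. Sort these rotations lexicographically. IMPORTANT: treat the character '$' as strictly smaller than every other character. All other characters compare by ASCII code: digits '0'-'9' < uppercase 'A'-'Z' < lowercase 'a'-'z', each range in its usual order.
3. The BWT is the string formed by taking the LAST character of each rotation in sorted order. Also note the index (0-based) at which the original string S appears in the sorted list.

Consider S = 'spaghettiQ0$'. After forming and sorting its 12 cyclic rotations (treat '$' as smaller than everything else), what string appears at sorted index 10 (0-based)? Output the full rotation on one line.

All 12 rotations (rotation i = S[i:]+S[:i]):
  rot[0] = spaghettiQ0$
  rot[1] = paghettiQ0$s
  rot[2] = aghettiQ0$sp
  rot[3] = ghettiQ0$spa
  rot[4] = hettiQ0$spag
  rot[5] = ettiQ0$spagh
  rot[6] = ttiQ0$spaghe
  rot[7] = tiQ0$spaghet
  rot[8] = iQ0$spaghett
  rot[9] = Q0$spaghetti
  rot[10] = 0$spaghettiQ
  rot[11] = $spaghettiQ0
Sorted (with $ < everything):
  sorted[0] = $spaghettiQ0
  sorted[1] = 0$spaghettiQ
  sorted[2] = Q0$spaghetti
  sorted[3] = aghettiQ0$sp
  sorted[4] = ettiQ0$spagh
  sorted[5] = ghettiQ0$spa
  sorted[6] = hettiQ0$spag
  sorted[7] = iQ0$spaghett
  sorted[8] = paghettiQ0$s
  sorted[9] = spaghettiQ0$
  sorted[10] = tiQ0$spaghet
  sorted[11] = ttiQ0$spaghe
sorted[10] = tiQ0$spaghet

Answer: tiQ0$spaghet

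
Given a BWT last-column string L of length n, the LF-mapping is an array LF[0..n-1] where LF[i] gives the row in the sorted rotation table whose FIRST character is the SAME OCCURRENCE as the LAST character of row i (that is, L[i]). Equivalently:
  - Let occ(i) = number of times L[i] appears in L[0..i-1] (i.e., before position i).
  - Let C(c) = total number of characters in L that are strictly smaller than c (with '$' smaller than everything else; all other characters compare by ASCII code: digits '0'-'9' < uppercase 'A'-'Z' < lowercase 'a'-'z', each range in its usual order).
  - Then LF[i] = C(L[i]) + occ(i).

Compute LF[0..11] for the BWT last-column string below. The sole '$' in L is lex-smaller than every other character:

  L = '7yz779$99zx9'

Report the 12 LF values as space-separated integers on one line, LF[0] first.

Char counts: '$':1, '7':3, '9':4, 'x':1, 'y':1, 'z':2
C (first-col start): C('$')=0, C('7')=1, C('9')=4, C('x')=8, C('y')=9, C('z')=10
L[0]='7': occ=0, LF[0]=C('7')+0=1+0=1
L[1]='y': occ=0, LF[1]=C('y')+0=9+0=9
L[2]='z': occ=0, LF[2]=C('z')+0=10+0=10
L[3]='7': occ=1, LF[3]=C('7')+1=1+1=2
L[4]='7': occ=2, LF[4]=C('7')+2=1+2=3
L[5]='9': occ=0, LF[5]=C('9')+0=4+0=4
L[6]='$': occ=0, LF[6]=C('$')+0=0+0=0
L[7]='9': occ=1, LF[7]=C('9')+1=4+1=5
L[8]='9': occ=2, LF[8]=C('9')+2=4+2=6
L[9]='z': occ=1, LF[9]=C('z')+1=10+1=11
L[10]='x': occ=0, LF[10]=C('x')+0=8+0=8
L[11]='9': occ=3, LF[11]=C('9')+3=4+3=7

Answer: 1 9 10 2 3 4 0 5 6 11 8 7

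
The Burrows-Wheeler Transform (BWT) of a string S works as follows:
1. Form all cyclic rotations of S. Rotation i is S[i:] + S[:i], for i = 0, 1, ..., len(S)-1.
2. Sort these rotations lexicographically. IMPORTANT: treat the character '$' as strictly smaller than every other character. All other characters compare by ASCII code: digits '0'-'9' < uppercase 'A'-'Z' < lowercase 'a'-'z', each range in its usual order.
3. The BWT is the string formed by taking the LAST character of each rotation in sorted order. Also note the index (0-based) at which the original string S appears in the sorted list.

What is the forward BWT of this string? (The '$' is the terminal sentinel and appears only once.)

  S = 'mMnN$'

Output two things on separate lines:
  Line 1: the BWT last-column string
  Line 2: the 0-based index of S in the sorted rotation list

Answer: Nmn$M
3

Derivation:
All 5 rotations (rotation i = S[i:]+S[:i]):
  rot[0] = mMnN$
  rot[1] = MnN$m
  rot[2] = nN$mM
  rot[3] = N$mMn
  rot[4] = $mMnN
Sorted (with $ < everything):
  sorted[0] = $mMnN  (last char: 'N')
  sorted[1] = MnN$m  (last char: 'm')
  sorted[2] = N$mMn  (last char: 'n')
  sorted[3] = mMnN$  (last char: '$')
  sorted[4] = nN$mM  (last char: 'M')
Last column: Nmn$M
Original string S is at sorted index 3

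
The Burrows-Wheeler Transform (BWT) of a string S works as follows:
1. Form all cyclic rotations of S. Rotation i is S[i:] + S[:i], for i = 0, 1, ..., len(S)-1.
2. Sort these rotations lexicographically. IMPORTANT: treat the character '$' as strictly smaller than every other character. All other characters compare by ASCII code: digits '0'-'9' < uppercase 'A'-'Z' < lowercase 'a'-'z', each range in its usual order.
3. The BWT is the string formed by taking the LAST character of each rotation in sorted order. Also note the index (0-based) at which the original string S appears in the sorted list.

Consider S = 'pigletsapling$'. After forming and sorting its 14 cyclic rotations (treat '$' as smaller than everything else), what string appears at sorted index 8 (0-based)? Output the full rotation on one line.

Answer: ling$pigletsap

Derivation:
All 14 rotations (rotation i = S[i:]+S[:i]):
  rot[0] = pigletsapling$
  rot[1] = igletsapling$p
  rot[2] = gletsapling$pi
  rot[3] = letsapling$pig
  rot[4] = etsapling$pigl
  rot[5] = tsapling$pigle
  rot[6] = sapling$piglet
  rot[7] = apling$piglets
  rot[8] = pling$pigletsa
  rot[9] = ling$pigletsap
  rot[10] = ing$pigletsapl
  rot[11] = ng$pigletsapli
  rot[12] = g$pigletsaplin
  rot[13] = $pigletsapling
Sorted (with $ < everything):
  sorted[0] = $pigletsapling
  sorted[1] = apling$piglets
  sorted[2] = etsapling$pigl
  sorted[3] = g$pigletsaplin
  sorted[4] = gletsapling$pi
  sorted[5] = igletsapling$p
  sorted[6] = ing$pigletsapl
  sorted[7] = letsapling$pig
  sorted[8] = ling$pigletsap
  sorted[9] = ng$pigletsapli
  sorted[10] = pigletsapling$
  sorted[11] = pling$pigletsa
  sorted[12] = sapling$piglet
  sorted[13] = tsapling$pigle
sorted[8] = ling$pigletsap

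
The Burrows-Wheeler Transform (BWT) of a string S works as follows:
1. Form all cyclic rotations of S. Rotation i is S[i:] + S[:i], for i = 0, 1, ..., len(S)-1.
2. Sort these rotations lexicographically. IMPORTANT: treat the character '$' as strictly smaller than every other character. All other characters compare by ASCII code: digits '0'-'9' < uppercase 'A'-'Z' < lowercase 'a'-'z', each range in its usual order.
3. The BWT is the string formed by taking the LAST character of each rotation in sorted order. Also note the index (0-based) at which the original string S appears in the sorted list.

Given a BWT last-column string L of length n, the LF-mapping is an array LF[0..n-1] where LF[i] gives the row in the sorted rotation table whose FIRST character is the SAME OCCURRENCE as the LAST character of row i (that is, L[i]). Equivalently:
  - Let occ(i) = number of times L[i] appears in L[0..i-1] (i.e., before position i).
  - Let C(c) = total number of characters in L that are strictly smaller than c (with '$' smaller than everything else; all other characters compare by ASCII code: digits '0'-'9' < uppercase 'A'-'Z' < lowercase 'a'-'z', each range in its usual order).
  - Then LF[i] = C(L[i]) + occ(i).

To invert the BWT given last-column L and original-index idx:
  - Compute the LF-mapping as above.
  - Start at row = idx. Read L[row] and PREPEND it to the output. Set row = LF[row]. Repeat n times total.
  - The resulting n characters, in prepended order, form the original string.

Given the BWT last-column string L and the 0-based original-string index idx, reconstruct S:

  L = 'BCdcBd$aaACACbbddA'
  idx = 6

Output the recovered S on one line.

Answer: CAaCaCbdAbcAdddBB$

Derivation:
LF mapping: 4 6 14 13 5 15 0 9 10 1 7 2 8 11 12 16 17 3
Walk LF starting at row 6, prepending L[row]:
  step 1: row=6, L[6]='$', prepend. Next row=LF[6]=0
  step 2: row=0, L[0]='B', prepend. Next row=LF[0]=4
  step 3: row=4, L[4]='B', prepend. Next row=LF[4]=5
  step 4: row=5, L[5]='d', prepend. Next row=LF[5]=15
  step 5: row=15, L[15]='d', prepend. Next row=LF[15]=16
  step 6: row=16, L[16]='d', prepend. Next row=LF[16]=17
  step 7: row=17, L[17]='A', prepend. Next row=LF[17]=3
  step 8: row=3, L[3]='c', prepend. Next row=LF[3]=13
  step 9: row=13, L[13]='b', prepend. Next row=LF[13]=11
  step 10: row=11, L[11]='A', prepend. Next row=LF[11]=2
  step 11: row=2, L[2]='d', prepend. Next row=LF[2]=14
  step 12: row=14, L[14]='b', prepend. Next row=LF[14]=12
  step 13: row=12, L[12]='C', prepend. Next row=LF[12]=8
  step 14: row=8, L[8]='a', prepend. Next row=LF[8]=10
  step 15: row=10, L[10]='C', prepend. Next row=LF[10]=7
  step 16: row=7, L[7]='a', prepend. Next row=LF[7]=9
  step 17: row=9, L[9]='A', prepend. Next row=LF[9]=1
  step 18: row=1, L[1]='C', prepend. Next row=LF[1]=6
Reversed output: CAaCaCbdAbcAdddBB$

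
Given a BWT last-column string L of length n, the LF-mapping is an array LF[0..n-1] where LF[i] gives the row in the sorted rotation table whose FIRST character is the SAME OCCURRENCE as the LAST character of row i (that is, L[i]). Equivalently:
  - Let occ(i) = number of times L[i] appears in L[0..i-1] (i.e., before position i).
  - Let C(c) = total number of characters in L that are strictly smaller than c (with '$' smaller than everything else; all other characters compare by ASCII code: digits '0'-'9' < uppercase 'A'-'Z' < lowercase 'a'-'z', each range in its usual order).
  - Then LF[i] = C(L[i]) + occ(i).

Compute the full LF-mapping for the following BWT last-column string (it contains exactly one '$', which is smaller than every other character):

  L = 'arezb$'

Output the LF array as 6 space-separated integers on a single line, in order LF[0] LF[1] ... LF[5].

Answer: 1 4 3 5 2 0

Derivation:
Char counts: '$':1, 'a':1, 'b':1, 'e':1, 'r':1, 'z':1
C (first-col start): C('$')=0, C('a')=1, C('b')=2, C('e')=3, C('r')=4, C('z')=5
L[0]='a': occ=0, LF[0]=C('a')+0=1+0=1
L[1]='r': occ=0, LF[1]=C('r')+0=4+0=4
L[2]='e': occ=0, LF[2]=C('e')+0=3+0=3
L[3]='z': occ=0, LF[3]=C('z')+0=5+0=5
L[4]='b': occ=0, LF[4]=C('b')+0=2+0=2
L[5]='$': occ=0, LF[5]=C('$')+0=0+0=0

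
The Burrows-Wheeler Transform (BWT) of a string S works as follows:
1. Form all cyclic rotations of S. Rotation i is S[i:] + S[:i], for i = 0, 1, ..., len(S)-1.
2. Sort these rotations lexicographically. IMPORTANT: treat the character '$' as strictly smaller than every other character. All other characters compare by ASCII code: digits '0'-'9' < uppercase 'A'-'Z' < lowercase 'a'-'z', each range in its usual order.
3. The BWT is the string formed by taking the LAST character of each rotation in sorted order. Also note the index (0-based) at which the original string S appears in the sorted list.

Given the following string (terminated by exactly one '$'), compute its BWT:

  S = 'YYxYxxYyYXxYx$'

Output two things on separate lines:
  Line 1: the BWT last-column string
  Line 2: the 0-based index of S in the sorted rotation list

All 14 rotations (rotation i = S[i:]+S[:i]):
  rot[0] = YYxYxxYyYXxYx$
  rot[1] = YxYxxYyYXxYx$Y
  rot[2] = xYxxYyYXxYx$YY
  rot[3] = YxxYyYXxYx$YYx
  rot[4] = xxYyYXxYx$YYxY
  rot[5] = xYyYXxYx$YYxYx
  rot[6] = YyYXxYx$YYxYxx
  rot[7] = yYXxYx$YYxYxxY
  rot[8] = YXxYx$YYxYxxYy
  rot[9] = XxYx$YYxYxxYyY
  rot[10] = xYx$YYxYxxYyYX
  rot[11] = Yx$YYxYxxYyYXx
  rot[12] = x$YYxYxxYyYXxY
  rot[13] = $YYxYxxYyYXxYx
Sorted (with $ < everything):
  sorted[0] = $YYxYxxYyYXxYx  (last char: 'x')
  sorted[1] = XxYx$YYxYxxYyY  (last char: 'Y')
  sorted[2] = YXxYx$YYxYxxYy  (last char: 'y')
  sorted[3] = YYxYxxYyYXxYx$  (last char: '$')
  sorted[4] = Yx$YYxYxxYyYXx  (last char: 'x')
  sorted[5] = YxYxxYyYXxYx$Y  (last char: 'Y')
  sorted[6] = YxxYyYXxYx$YYx  (last char: 'x')
  sorted[7] = YyYXxYx$YYxYxx  (last char: 'x')
  sorted[8] = x$YYxYxxYyYXxY  (last char: 'Y')
  sorted[9] = xYx$YYxYxxYyYX  (last char: 'X')
  sorted[10] = xYxxYyYXxYx$YY  (last char: 'Y')
  sorted[11] = xYyYXxYx$YYxYx  (last char: 'x')
  sorted[12] = xxYyYXxYx$YYxY  (last char: 'Y')
  sorted[13] = yYXxYx$YYxYxxY  (last char: 'Y')
Last column: xYy$xYxxYXYxYY
Original string S is at sorted index 3

Answer: xYy$xYxxYXYxYY
3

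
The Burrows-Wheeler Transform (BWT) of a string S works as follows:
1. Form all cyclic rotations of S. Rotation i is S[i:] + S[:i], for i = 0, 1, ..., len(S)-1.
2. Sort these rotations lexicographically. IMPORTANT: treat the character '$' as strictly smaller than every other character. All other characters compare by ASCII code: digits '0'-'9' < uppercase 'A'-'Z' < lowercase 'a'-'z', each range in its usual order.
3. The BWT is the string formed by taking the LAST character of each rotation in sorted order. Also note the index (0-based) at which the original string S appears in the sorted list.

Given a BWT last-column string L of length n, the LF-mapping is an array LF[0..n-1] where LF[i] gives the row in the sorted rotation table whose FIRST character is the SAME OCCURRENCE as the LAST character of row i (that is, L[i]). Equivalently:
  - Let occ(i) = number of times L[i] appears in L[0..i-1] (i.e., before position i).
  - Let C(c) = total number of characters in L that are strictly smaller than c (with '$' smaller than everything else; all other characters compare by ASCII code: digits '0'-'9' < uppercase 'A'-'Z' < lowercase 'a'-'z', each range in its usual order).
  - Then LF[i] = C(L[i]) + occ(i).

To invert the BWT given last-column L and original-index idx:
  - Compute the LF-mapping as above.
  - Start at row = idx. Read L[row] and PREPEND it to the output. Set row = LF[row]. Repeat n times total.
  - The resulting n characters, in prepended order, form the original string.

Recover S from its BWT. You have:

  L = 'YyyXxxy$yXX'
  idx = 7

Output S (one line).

Answer: yXXyyXyxxY$

Derivation:
LF mapping: 4 7 8 1 5 6 9 0 10 2 3
Walk LF starting at row 7, prepending L[row]:
  step 1: row=7, L[7]='$', prepend. Next row=LF[7]=0
  step 2: row=0, L[0]='Y', prepend. Next row=LF[0]=4
  step 3: row=4, L[4]='x', prepend. Next row=LF[4]=5
  step 4: row=5, L[5]='x', prepend. Next row=LF[5]=6
  step 5: row=6, L[6]='y', prepend. Next row=LF[6]=9
  step 6: row=9, L[9]='X', prepend. Next row=LF[9]=2
  step 7: row=2, L[2]='y', prepend. Next row=LF[2]=8
  step 8: row=8, L[8]='y', prepend. Next row=LF[8]=10
  step 9: row=10, L[10]='X', prepend. Next row=LF[10]=3
  step 10: row=3, L[3]='X', prepend. Next row=LF[3]=1
  step 11: row=1, L[1]='y', prepend. Next row=LF[1]=7
Reversed output: yXXyyXyxxY$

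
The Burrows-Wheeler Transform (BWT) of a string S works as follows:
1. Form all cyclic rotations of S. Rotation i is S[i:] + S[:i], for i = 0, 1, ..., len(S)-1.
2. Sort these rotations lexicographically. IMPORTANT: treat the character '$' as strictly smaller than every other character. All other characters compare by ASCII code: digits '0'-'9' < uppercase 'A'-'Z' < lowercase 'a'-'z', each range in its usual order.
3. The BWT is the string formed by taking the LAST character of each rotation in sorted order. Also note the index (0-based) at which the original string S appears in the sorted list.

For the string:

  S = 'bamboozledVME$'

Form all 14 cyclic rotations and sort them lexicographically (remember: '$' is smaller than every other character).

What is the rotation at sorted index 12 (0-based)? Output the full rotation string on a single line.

Answer: ozledVME$bambo

Derivation:
All 14 rotations (rotation i = S[i:]+S[:i]):
  rot[0] = bamboozledVME$
  rot[1] = amboozledVME$b
  rot[2] = mboozledVME$ba
  rot[3] = boozledVME$bam
  rot[4] = oozledVME$bamb
  rot[5] = ozledVME$bambo
  rot[6] = zledVME$bamboo
  rot[7] = ledVME$bambooz
  rot[8] = edVME$bamboozl
  rot[9] = dVME$bamboozle
  rot[10] = VME$bamboozled
  rot[11] = ME$bamboozledV
  rot[12] = E$bamboozledVM
  rot[13] = $bamboozledVME
Sorted (with $ < everything):
  sorted[0] = $bamboozledVME
  sorted[1] = E$bamboozledVM
  sorted[2] = ME$bamboozledV
  sorted[3] = VME$bamboozled
  sorted[4] = amboozledVME$b
  sorted[5] = bamboozledVME$
  sorted[6] = boozledVME$bam
  sorted[7] = dVME$bamboozle
  sorted[8] = edVME$bamboozl
  sorted[9] = ledVME$bambooz
  sorted[10] = mboozledVME$ba
  sorted[11] = oozledVME$bamb
  sorted[12] = ozledVME$bambo
  sorted[13] = zledVME$bamboo
sorted[12] = ozledVME$bambo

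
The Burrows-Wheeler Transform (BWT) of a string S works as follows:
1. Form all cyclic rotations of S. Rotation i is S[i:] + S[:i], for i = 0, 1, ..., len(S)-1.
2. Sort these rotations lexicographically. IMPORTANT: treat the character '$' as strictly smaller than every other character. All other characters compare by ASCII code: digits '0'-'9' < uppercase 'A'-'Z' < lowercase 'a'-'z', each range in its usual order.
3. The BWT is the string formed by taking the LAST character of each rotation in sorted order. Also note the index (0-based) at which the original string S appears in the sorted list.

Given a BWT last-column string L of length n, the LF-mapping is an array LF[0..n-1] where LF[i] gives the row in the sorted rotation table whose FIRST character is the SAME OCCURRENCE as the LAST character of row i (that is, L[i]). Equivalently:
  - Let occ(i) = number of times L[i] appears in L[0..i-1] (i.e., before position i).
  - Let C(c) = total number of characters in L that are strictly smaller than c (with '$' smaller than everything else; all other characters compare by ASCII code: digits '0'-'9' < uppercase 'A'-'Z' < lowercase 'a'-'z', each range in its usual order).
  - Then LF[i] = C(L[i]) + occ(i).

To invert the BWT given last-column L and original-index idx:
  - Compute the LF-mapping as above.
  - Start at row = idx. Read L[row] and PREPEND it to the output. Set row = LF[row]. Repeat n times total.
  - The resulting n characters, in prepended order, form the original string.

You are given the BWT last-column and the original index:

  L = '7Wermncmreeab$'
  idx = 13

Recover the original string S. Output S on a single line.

Answer: remembranceW7$

Derivation:
LF mapping: 1 2 6 12 9 11 5 10 13 7 8 3 4 0
Walk LF starting at row 13, prepending L[row]:
  step 1: row=13, L[13]='$', prepend. Next row=LF[13]=0
  step 2: row=0, L[0]='7', prepend. Next row=LF[0]=1
  step 3: row=1, L[1]='W', prepend. Next row=LF[1]=2
  step 4: row=2, L[2]='e', prepend. Next row=LF[2]=6
  step 5: row=6, L[6]='c', prepend. Next row=LF[6]=5
  step 6: row=5, L[5]='n', prepend. Next row=LF[5]=11
  step 7: row=11, L[11]='a', prepend. Next row=LF[11]=3
  step 8: row=3, L[3]='r', prepend. Next row=LF[3]=12
  step 9: row=12, L[12]='b', prepend. Next row=LF[12]=4
  step 10: row=4, L[4]='m', prepend. Next row=LF[4]=9
  step 11: row=9, L[9]='e', prepend. Next row=LF[9]=7
  step 12: row=7, L[7]='m', prepend. Next row=LF[7]=10
  step 13: row=10, L[10]='e', prepend. Next row=LF[10]=8
  step 14: row=8, L[8]='r', prepend. Next row=LF[8]=13
Reversed output: remembranceW7$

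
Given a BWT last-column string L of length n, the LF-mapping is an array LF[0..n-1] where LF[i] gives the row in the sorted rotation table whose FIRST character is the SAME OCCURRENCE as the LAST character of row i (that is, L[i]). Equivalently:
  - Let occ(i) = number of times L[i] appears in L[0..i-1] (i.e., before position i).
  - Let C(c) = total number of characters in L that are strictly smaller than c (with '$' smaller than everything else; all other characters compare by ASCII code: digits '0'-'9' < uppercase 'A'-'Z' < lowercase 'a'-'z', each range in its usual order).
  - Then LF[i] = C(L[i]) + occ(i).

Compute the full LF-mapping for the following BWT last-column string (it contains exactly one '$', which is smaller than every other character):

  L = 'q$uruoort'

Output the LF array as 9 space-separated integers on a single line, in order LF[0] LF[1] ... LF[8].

Char counts: '$':1, 'o':2, 'q':1, 'r':2, 't':1, 'u':2
C (first-col start): C('$')=0, C('o')=1, C('q')=3, C('r')=4, C('t')=6, C('u')=7
L[0]='q': occ=0, LF[0]=C('q')+0=3+0=3
L[1]='$': occ=0, LF[1]=C('$')+0=0+0=0
L[2]='u': occ=0, LF[2]=C('u')+0=7+0=7
L[3]='r': occ=0, LF[3]=C('r')+0=4+0=4
L[4]='u': occ=1, LF[4]=C('u')+1=7+1=8
L[5]='o': occ=0, LF[5]=C('o')+0=1+0=1
L[6]='o': occ=1, LF[6]=C('o')+1=1+1=2
L[7]='r': occ=1, LF[7]=C('r')+1=4+1=5
L[8]='t': occ=0, LF[8]=C('t')+0=6+0=6

Answer: 3 0 7 4 8 1 2 5 6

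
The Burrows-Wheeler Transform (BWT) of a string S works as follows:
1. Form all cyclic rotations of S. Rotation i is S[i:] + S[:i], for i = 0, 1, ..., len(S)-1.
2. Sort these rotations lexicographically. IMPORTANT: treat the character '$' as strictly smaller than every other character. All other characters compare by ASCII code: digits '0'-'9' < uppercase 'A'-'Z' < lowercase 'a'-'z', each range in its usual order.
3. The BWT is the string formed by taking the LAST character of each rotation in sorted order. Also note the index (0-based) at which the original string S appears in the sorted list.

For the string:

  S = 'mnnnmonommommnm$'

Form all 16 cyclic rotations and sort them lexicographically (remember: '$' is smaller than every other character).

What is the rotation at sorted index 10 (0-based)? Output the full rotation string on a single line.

All 16 rotations (rotation i = S[i:]+S[:i]):
  rot[0] = mnnnmonommommnm$
  rot[1] = nnnmonommommnm$m
  rot[2] = nnmonommommnm$mn
  rot[3] = nmonommommnm$mnn
  rot[4] = monommommnm$mnnn
  rot[5] = onommommnm$mnnnm
  rot[6] = nommommnm$mnnnmo
  rot[7] = ommommnm$mnnnmon
  rot[8] = mmommnm$mnnnmono
  rot[9] = mommnm$mnnnmonom
  rot[10] = ommnm$mnnnmonomm
  rot[11] = mmnm$mnnnmonommo
  rot[12] = mnm$mnnnmonommom
  rot[13] = nm$mnnnmonommomm
  rot[14] = m$mnnnmonommommn
  rot[15] = $mnnnmonommommnm
Sorted (with $ < everything):
  sorted[0] = $mnnnmonommommnm
  sorted[1] = m$mnnnmonommommn
  sorted[2] = mmnm$mnnnmonommo
  sorted[3] = mmommnm$mnnnmono
  sorted[4] = mnm$mnnnmonommom
  sorted[5] = mnnnmonommommnm$
  sorted[6] = mommnm$mnnnmonom
  sorted[7] = monommommnm$mnnn
  sorted[8] = nm$mnnnmonommomm
  sorted[9] = nmonommommnm$mnn
  sorted[10] = nnmonommommnm$mn
  sorted[11] = nnnmonommommnm$m
  sorted[12] = nommommnm$mnnnmo
  sorted[13] = ommnm$mnnnmonomm
  sorted[14] = ommommnm$mnnnmon
  sorted[15] = onommommnm$mnnnm
sorted[10] = nnmonommommnm$mn

Answer: nnmonommommnm$mn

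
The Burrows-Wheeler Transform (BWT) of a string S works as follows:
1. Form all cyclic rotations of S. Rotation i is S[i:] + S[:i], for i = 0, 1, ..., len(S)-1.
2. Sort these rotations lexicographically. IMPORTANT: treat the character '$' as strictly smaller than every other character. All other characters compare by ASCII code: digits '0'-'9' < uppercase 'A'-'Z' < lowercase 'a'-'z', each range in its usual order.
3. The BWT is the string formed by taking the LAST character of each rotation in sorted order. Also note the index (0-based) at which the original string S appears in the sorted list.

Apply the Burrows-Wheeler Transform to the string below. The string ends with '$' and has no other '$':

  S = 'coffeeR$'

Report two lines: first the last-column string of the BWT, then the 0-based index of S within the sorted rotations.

All 8 rotations (rotation i = S[i:]+S[:i]):
  rot[0] = coffeeR$
  rot[1] = offeeR$c
  rot[2] = ffeeR$co
  rot[3] = feeR$cof
  rot[4] = eeR$coff
  rot[5] = eR$coffe
  rot[6] = R$coffee
  rot[7] = $coffeeR
Sorted (with $ < everything):
  sorted[0] = $coffeeR  (last char: 'R')
  sorted[1] = R$coffee  (last char: 'e')
  sorted[2] = coffeeR$  (last char: '$')
  sorted[3] = eR$coffe  (last char: 'e')
  sorted[4] = eeR$coff  (last char: 'f')
  sorted[5] = feeR$cof  (last char: 'f')
  sorted[6] = ffeeR$co  (last char: 'o')
  sorted[7] = offeeR$c  (last char: 'c')
Last column: Re$effoc
Original string S is at sorted index 2

Answer: Re$effoc
2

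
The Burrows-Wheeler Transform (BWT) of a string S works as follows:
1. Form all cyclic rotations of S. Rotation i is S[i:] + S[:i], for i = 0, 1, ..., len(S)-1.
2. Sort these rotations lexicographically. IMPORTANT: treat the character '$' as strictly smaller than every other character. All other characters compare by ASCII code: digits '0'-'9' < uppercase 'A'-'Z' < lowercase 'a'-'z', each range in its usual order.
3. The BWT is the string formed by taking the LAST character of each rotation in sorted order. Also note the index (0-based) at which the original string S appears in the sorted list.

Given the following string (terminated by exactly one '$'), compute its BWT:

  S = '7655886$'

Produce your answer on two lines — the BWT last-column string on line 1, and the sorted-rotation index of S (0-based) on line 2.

Answer: 66587$85
5

Derivation:
All 8 rotations (rotation i = S[i:]+S[:i]):
  rot[0] = 7655886$
  rot[1] = 655886$7
  rot[2] = 55886$76
  rot[3] = 5886$765
  rot[4] = 886$7655
  rot[5] = 86$76558
  rot[6] = 6$765588
  rot[7] = $7655886
Sorted (with $ < everything):
  sorted[0] = $7655886  (last char: '6')
  sorted[1] = 55886$76  (last char: '6')
  sorted[2] = 5886$765  (last char: '5')
  sorted[3] = 6$765588  (last char: '8')
  sorted[4] = 655886$7  (last char: '7')
  sorted[5] = 7655886$  (last char: '$')
  sorted[6] = 86$76558  (last char: '8')
  sorted[7] = 886$7655  (last char: '5')
Last column: 66587$85
Original string S is at sorted index 5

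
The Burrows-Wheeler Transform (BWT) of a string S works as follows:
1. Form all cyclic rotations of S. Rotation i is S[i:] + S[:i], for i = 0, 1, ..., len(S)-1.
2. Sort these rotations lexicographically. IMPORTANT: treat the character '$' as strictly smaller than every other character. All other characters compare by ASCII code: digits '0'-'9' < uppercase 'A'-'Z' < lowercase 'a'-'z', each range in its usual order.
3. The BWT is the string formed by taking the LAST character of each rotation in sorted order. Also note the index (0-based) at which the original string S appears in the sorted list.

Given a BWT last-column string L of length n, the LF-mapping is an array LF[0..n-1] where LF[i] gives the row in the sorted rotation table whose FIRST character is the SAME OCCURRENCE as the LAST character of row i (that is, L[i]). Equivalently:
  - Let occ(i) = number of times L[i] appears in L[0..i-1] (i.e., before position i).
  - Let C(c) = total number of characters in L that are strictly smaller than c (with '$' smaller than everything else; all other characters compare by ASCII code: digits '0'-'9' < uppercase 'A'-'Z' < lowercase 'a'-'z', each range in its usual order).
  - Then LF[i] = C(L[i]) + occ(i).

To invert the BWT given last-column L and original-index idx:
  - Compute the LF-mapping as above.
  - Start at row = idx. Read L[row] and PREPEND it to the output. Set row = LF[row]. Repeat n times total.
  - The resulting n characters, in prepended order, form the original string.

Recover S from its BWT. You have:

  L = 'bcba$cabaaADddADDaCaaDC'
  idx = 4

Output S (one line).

LF mapping: 16 19 17 9 0 20 10 18 11 12 1 5 21 22 2 6 7 13 3 14 15 8 4
Walk LF starting at row 4, prepending L[row]:
  step 1: row=4, L[4]='$', prepend. Next row=LF[4]=0
  step 2: row=0, L[0]='b', prepend. Next row=LF[0]=16
  step 3: row=16, L[16]='D', prepend. Next row=LF[16]=7
  step 4: row=7, L[7]='b', prepend. Next row=LF[7]=18
  step 5: row=18, L[18]='C', prepend. Next row=LF[18]=3
  step 6: row=3, L[3]='a', prepend. Next row=LF[3]=9
  step 7: row=9, L[9]='a', prepend. Next row=LF[9]=12
  step 8: row=12, L[12]='d', prepend. Next row=LF[12]=21
  step 9: row=21, L[21]='D', prepend. Next row=LF[21]=8
  step 10: row=8, L[8]='a', prepend. Next row=LF[8]=11
  step 11: row=11, L[11]='D', prepend. Next row=LF[11]=5
  step 12: row=5, L[5]='c', prepend. Next row=LF[5]=20
  step 13: row=20, L[20]='a', prepend. Next row=LF[20]=15
  step 14: row=15, L[15]='D', prepend. Next row=LF[15]=6
  step 15: row=6, L[6]='a', prepend. Next row=LF[6]=10
  step 16: row=10, L[10]='A', prepend. Next row=LF[10]=1
  step 17: row=1, L[1]='c', prepend. Next row=LF[1]=19
  step 18: row=19, L[19]='a', prepend. Next row=LF[19]=14
  step 19: row=14, L[14]='A', prepend. Next row=LF[14]=2
  step 20: row=2, L[2]='b', prepend. Next row=LF[2]=17
  step 21: row=17, L[17]='a', prepend. Next row=LF[17]=13
  step 22: row=13, L[13]='d', prepend. Next row=LF[13]=22
  step 23: row=22, L[22]='C', prepend. Next row=LF[22]=4
Reversed output: CdabAacAaDacDaDdaaCbDb$

Answer: CdabAacAaDacDaDdaaCbDb$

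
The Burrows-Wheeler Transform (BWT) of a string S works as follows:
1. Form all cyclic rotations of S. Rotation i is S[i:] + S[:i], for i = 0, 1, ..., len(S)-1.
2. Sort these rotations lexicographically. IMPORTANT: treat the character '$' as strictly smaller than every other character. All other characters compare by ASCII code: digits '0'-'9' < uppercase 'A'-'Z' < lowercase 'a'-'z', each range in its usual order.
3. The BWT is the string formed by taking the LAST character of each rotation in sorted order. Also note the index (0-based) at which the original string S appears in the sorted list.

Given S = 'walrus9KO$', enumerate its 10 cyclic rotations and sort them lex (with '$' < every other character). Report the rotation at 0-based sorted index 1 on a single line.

All 10 rotations (rotation i = S[i:]+S[:i]):
  rot[0] = walrus9KO$
  rot[1] = alrus9KO$w
  rot[2] = lrus9KO$wa
  rot[3] = rus9KO$wal
  rot[4] = us9KO$walr
  rot[5] = s9KO$walru
  rot[6] = 9KO$walrus
  rot[7] = KO$walrus9
  rot[8] = O$walrus9K
  rot[9] = $walrus9KO
Sorted (with $ < everything):
  sorted[0] = $walrus9KO
  sorted[1] = 9KO$walrus
  sorted[2] = KO$walrus9
  sorted[3] = O$walrus9K
  sorted[4] = alrus9KO$w
  sorted[5] = lrus9KO$wa
  sorted[6] = rus9KO$wal
  sorted[7] = s9KO$walru
  sorted[8] = us9KO$walr
  sorted[9] = walrus9KO$
sorted[1] = 9KO$walrus

Answer: 9KO$walrus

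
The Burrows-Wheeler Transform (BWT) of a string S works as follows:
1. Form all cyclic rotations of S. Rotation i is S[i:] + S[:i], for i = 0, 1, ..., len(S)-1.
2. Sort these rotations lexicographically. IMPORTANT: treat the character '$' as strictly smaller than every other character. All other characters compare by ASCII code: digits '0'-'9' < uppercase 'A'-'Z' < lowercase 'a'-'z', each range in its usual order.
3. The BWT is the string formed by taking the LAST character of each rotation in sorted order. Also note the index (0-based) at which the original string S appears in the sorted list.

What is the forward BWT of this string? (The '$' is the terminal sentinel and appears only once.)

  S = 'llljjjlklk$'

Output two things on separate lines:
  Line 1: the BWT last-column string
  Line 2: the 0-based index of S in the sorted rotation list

Answer: kljjlllkjl$
10

Derivation:
All 11 rotations (rotation i = S[i:]+S[:i]):
  rot[0] = llljjjlklk$
  rot[1] = lljjjlklk$l
  rot[2] = ljjjlklk$ll
  rot[3] = jjjlklk$lll
  rot[4] = jjlklk$lllj
  rot[5] = jlklk$llljj
  rot[6] = lklk$llljjj
  rot[7] = klk$llljjjl
  rot[8] = lk$llljjjlk
  rot[9] = k$llljjjlkl
  rot[10] = $llljjjlklk
Sorted (with $ < everything):
  sorted[0] = $llljjjlklk  (last char: 'k')
  sorted[1] = jjjlklk$lll  (last char: 'l')
  sorted[2] = jjlklk$lllj  (last char: 'j')
  sorted[3] = jlklk$llljj  (last char: 'j')
  sorted[4] = k$llljjjlkl  (last char: 'l')
  sorted[5] = klk$llljjjl  (last char: 'l')
  sorted[6] = ljjjlklk$ll  (last char: 'l')
  sorted[7] = lk$llljjjlk  (last char: 'k')
  sorted[8] = lklk$llljjj  (last char: 'j')
  sorted[9] = lljjjlklk$l  (last char: 'l')
  sorted[10] = llljjjlklk$  (last char: '$')
Last column: kljjlllkjl$
Original string S is at sorted index 10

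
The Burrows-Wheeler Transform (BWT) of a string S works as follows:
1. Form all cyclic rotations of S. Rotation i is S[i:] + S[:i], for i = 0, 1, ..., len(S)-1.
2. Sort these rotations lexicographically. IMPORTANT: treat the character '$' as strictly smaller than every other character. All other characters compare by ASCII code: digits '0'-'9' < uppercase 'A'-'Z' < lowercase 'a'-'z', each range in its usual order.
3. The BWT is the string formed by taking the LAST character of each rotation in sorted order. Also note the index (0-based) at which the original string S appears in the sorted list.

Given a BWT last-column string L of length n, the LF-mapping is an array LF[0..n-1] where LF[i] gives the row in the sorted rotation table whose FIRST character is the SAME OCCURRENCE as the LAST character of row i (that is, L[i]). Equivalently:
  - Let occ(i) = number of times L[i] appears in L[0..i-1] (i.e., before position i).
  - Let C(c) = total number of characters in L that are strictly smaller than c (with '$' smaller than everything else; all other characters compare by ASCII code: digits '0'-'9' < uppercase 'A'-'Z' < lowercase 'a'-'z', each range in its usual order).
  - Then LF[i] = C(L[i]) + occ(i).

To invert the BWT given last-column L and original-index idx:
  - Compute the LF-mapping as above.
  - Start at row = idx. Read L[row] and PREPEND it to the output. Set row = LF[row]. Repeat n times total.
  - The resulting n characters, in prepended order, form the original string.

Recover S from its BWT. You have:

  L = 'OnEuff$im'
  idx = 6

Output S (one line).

LF mapping: 2 7 1 8 3 4 0 5 6
Walk LF starting at row 6, prepending L[row]:
  step 1: row=6, L[6]='$', prepend. Next row=LF[6]=0
  step 2: row=0, L[0]='O', prepend. Next row=LF[0]=2
  step 3: row=2, L[2]='E', prepend. Next row=LF[2]=1
  step 4: row=1, L[1]='n', prepend. Next row=LF[1]=7
  step 5: row=7, L[7]='i', prepend. Next row=LF[7]=5
  step 6: row=5, L[5]='f', prepend. Next row=LF[5]=4
  step 7: row=4, L[4]='f', prepend. Next row=LF[4]=3
  step 8: row=3, L[3]='u', prepend. Next row=LF[3]=8
  step 9: row=8, L[8]='m', prepend. Next row=LF[8]=6
Reversed output: muffinEO$

Answer: muffinEO$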